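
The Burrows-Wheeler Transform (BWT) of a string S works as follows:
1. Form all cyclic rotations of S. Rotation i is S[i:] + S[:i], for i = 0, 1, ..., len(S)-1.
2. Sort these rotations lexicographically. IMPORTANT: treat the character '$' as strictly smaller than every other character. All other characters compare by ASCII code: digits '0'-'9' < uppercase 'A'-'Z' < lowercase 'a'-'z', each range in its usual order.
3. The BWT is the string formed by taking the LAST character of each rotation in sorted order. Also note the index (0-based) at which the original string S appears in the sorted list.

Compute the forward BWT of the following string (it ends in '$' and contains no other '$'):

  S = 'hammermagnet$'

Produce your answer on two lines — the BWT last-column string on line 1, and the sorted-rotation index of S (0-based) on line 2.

All 13 rotations (rotation i = S[i:]+S[:i]):
  rot[0] = hammermagnet$
  rot[1] = ammermagnet$h
  rot[2] = mmermagnet$ha
  rot[3] = mermagnet$ham
  rot[4] = ermagnet$hamm
  rot[5] = rmagnet$hamme
  rot[6] = magnet$hammer
  rot[7] = agnet$hammerm
  rot[8] = gnet$hammerma
  rot[9] = net$hammermag
  rot[10] = et$hammermagn
  rot[11] = t$hammermagne
  rot[12] = $hammermagnet
Sorted (with $ < everything):
  sorted[0] = $hammermagnet  (last char: 't')
  sorted[1] = agnet$hammerm  (last char: 'm')
  sorted[2] = ammermagnet$h  (last char: 'h')
  sorted[3] = ermagnet$hamm  (last char: 'm')
  sorted[4] = et$hammermagn  (last char: 'n')
  sorted[5] = gnet$hammerma  (last char: 'a')
  sorted[6] = hammermagnet$  (last char: '$')
  sorted[7] = magnet$hammer  (last char: 'r')
  sorted[8] = mermagnet$ham  (last char: 'm')
  sorted[9] = mmermagnet$ha  (last char: 'a')
  sorted[10] = net$hammermag  (last char: 'g')
  sorted[11] = rmagnet$hamme  (last char: 'e')
  sorted[12] = t$hammermagne  (last char: 'e')
Last column: tmhmna$rmagee
Original string S is at sorted index 6

Answer: tmhmna$rmagee
6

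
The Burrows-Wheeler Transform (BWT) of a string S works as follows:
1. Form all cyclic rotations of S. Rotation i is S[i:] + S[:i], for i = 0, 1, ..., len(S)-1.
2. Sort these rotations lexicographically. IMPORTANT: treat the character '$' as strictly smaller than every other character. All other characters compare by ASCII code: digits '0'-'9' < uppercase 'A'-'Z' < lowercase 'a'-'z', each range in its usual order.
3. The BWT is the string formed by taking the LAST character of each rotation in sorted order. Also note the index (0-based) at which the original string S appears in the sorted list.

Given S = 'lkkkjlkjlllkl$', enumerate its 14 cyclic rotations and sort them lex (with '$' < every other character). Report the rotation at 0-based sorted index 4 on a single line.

Answer: kjlllkl$lkkkjl

Derivation:
All 14 rotations (rotation i = S[i:]+S[:i]):
  rot[0] = lkkkjlkjlllkl$
  rot[1] = kkkjlkjlllkl$l
  rot[2] = kkjlkjlllkl$lk
  rot[3] = kjlkjlllkl$lkk
  rot[4] = jlkjlllkl$lkkk
  rot[5] = lkjlllkl$lkkkj
  rot[6] = kjlllkl$lkkkjl
  rot[7] = jlllkl$lkkkjlk
  rot[8] = lllkl$lkkkjlkj
  rot[9] = llkl$lkkkjlkjl
  rot[10] = lkl$lkkkjlkjll
  rot[11] = kl$lkkkjlkjlll
  rot[12] = l$lkkkjlkjlllk
  rot[13] = $lkkkjlkjlllkl
Sorted (with $ < everything):
  sorted[0] = $lkkkjlkjlllkl
  sorted[1] = jlkjlllkl$lkkk
  sorted[2] = jlllkl$lkkkjlk
  sorted[3] = kjlkjlllkl$lkk
  sorted[4] = kjlllkl$lkkkjl
  sorted[5] = kkjlkjlllkl$lk
  sorted[6] = kkkjlkjlllkl$l
  sorted[7] = kl$lkkkjlkjlll
  sorted[8] = l$lkkkjlkjlllk
  sorted[9] = lkjlllkl$lkkkj
  sorted[10] = lkkkjlkjlllkl$
  sorted[11] = lkl$lkkkjlkjll
  sorted[12] = llkl$lkkkjlkjl
  sorted[13] = lllkl$lkkkjlkj
sorted[4] = kjlllkl$lkkkjl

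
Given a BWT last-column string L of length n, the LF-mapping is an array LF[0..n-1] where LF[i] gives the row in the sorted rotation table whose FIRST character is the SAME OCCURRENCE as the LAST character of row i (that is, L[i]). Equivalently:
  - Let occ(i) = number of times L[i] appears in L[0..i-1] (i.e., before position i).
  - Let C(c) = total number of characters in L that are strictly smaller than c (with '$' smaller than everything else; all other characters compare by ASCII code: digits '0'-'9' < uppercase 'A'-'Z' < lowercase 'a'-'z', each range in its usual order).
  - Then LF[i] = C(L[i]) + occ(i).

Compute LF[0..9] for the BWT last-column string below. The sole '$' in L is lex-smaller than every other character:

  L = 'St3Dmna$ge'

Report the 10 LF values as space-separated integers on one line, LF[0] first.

Answer: 3 9 1 2 7 8 4 0 6 5

Derivation:
Char counts: '$':1, '3':1, 'D':1, 'S':1, 'a':1, 'e':1, 'g':1, 'm':1, 'n':1, 't':1
C (first-col start): C('$')=0, C('3')=1, C('D')=2, C('S')=3, C('a')=4, C('e')=5, C('g')=6, C('m')=7, C('n')=8, C('t')=9
L[0]='S': occ=0, LF[0]=C('S')+0=3+0=3
L[1]='t': occ=0, LF[1]=C('t')+0=9+0=9
L[2]='3': occ=0, LF[2]=C('3')+0=1+0=1
L[3]='D': occ=0, LF[3]=C('D')+0=2+0=2
L[4]='m': occ=0, LF[4]=C('m')+0=7+0=7
L[5]='n': occ=0, LF[5]=C('n')+0=8+0=8
L[6]='a': occ=0, LF[6]=C('a')+0=4+0=4
L[7]='$': occ=0, LF[7]=C('$')+0=0+0=0
L[8]='g': occ=0, LF[8]=C('g')+0=6+0=6
L[9]='e': occ=0, LF[9]=C('e')+0=5+0=5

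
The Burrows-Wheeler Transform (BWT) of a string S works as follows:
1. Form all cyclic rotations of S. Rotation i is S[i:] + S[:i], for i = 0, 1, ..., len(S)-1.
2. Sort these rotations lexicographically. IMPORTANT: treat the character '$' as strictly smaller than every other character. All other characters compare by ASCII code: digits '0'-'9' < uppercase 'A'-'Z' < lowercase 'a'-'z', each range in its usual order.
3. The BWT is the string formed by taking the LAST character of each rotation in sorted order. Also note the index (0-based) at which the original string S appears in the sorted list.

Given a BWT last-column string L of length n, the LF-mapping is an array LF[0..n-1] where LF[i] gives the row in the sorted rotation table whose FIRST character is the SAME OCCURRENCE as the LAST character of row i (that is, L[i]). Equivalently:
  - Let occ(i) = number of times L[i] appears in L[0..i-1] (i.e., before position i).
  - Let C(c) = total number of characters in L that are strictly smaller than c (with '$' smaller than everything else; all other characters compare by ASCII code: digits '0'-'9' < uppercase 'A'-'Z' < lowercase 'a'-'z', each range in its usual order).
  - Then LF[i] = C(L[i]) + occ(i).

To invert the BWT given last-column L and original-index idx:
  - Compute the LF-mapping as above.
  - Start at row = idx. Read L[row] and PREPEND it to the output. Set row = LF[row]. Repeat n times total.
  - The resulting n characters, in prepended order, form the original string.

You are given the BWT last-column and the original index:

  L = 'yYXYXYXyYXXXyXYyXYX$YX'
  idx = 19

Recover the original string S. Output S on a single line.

Answer: yXYXXyYYXYYyYXXYXXXXy$

Derivation:
LF mapping: 18 11 1 12 2 13 3 19 14 4 5 6 20 7 15 21 8 16 9 0 17 10
Walk LF starting at row 19, prepending L[row]:
  step 1: row=19, L[19]='$', prepend. Next row=LF[19]=0
  step 2: row=0, L[0]='y', prepend. Next row=LF[0]=18
  step 3: row=18, L[18]='X', prepend. Next row=LF[18]=9
  step 4: row=9, L[9]='X', prepend. Next row=LF[9]=4
  step 5: row=4, L[4]='X', prepend. Next row=LF[4]=2
  step 6: row=2, L[2]='X', prepend. Next row=LF[2]=1
  step 7: row=1, L[1]='Y', prepend. Next row=LF[1]=11
  step 8: row=11, L[11]='X', prepend. Next row=LF[11]=6
  step 9: row=6, L[6]='X', prepend. Next row=LF[6]=3
  step 10: row=3, L[3]='Y', prepend. Next row=LF[3]=12
  step 11: row=12, L[12]='y', prepend. Next row=LF[12]=20
  step 12: row=20, L[20]='Y', prepend. Next row=LF[20]=17
  step 13: row=17, L[17]='Y', prepend. Next row=LF[17]=16
  step 14: row=16, L[16]='X', prepend. Next row=LF[16]=8
  step 15: row=8, L[8]='Y', prepend. Next row=LF[8]=14
  step 16: row=14, L[14]='Y', prepend. Next row=LF[14]=15
  step 17: row=15, L[15]='y', prepend. Next row=LF[15]=21
  step 18: row=21, L[21]='X', prepend. Next row=LF[21]=10
  step 19: row=10, L[10]='X', prepend. Next row=LF[10]=5
  step 20: row=5, L[5]='Y', prepend. Next row=LF[5]=13
  step 21: row=13, L[13]='X', prepend. Next row=LF[13]=7
  step 22: row=7, L[7]='y', prepend. Next row=LF[7]=19
Reversed output: yXYXXyYYXYYyYXXYXXXXy$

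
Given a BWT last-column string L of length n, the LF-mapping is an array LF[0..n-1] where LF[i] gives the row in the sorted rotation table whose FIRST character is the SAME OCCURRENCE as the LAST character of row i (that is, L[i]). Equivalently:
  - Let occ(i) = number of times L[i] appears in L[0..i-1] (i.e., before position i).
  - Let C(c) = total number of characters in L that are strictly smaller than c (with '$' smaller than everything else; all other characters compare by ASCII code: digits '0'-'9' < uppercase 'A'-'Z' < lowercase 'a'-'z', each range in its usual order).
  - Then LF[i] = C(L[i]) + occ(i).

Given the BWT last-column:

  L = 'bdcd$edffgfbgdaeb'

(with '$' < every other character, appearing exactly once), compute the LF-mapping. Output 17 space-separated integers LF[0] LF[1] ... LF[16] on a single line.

Char counts: '$':1, 'a':1, 'b':3, 'c':1, 'd':4, 'e':2, 'f':3, 'g':2
C (first-col start): C('$')=0, C('a')=1, C('b')=2, C('c')=5, C('d')=6, C('e')=10, C('f')=12, C('g')=15
L[0]='b': occ=0, LF[0]=C('b')+0=2+0=2
L[1]='d': occ=0, LF[1]=C('d')+0=6+0=6
L[2]='c': occ=0, LF[2]=C('c')+0=5+0=5
L[3]='d': occ=1, LF[3]=C('d')+1=6+1=7
L[4]='$': occ=0, LF[4]=C('$')+0=0+0=0
L[5]='e': occ=0, LF[5]=C('e')+0=10+0=10
L[6]='d': occ=2, LF[6]=C('d')+2=6+2=8
L[7]='f': occ=0, LF[7]=C('f')+0=12+0=12
L[8]='f': occ=1, LF[8]=C('f')+1=12+1=13
L[9]='g': occ=0, LF[9]=C('g')+0=15+0=15
L[10]='f': occ=2, LF[10]=C('f')+2=12+2=14
L[11]='b': occ=1, LF[11]=C('b')+1=2+1=3
L[12]='g': occ=1, LF[12]=C('g')+1=15+1=16
L[13]='d': occ=3, LF[13]=C('d')+3=6+3=9
L[14]='a': occ=0, LF[14]=C('a')+0=1+0=1
L[15]='e': occ=1, LF[15]=C('e')+1=10+1=11
L[16]='b': occ=2, LF[16]=C('b')+2=2+2=4

Answer: 2 6 5 7 0 10 8 12 13 15 14 3 16 9 1 11 4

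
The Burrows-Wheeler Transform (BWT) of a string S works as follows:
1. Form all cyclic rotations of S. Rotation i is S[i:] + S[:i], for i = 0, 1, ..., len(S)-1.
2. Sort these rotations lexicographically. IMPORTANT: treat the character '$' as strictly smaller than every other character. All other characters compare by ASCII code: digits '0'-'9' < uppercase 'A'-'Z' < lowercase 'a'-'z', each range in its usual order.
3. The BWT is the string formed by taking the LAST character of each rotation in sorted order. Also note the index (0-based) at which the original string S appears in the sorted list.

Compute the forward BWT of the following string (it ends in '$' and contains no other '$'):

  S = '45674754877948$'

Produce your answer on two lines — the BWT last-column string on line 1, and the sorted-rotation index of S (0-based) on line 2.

Answer: 8$7957456487447
1

Derivation:
All 15 rotations (rotation i = S[i:]+S[:i]):
  rot[0] = 45674754877948$
  rot[1] = 5674754877948$4
  rot[2] = 674754877948$45
  rot[3] = 74754877948$456
  rot[4] = 4754877948$4567
  rot[5] = 754877948$45674
  rot[6] = 54877948$456747
  rot[7] = 4877948$4567475
  rot[8] = 877948$45674754
  rot[9] = 77948$456747548
  rot[10] = 7948$4567475487
  rot[11] = 948$45674754877
  rot[12] = 48$456747548779
  rot[13] = 8$4567475487794
  rot[14] = $45674754877948
Sorted (with $ < everything):
  sorted[0] = $45674754877948  (last char: '8')
  sorted[1] = 45674754877948$  (last char: '$')
  sorted[2] = 4754877948$4567  (last char: '7')
  sorted[3] = 48$456747548779  (last char: '9')
  sorted[4] = 4877948$4567475  (last char: '5')
  sorted[5] = 54877948$456747  (last char: '7')
  sorted[6] = 5674754877948$4  (last char: '4')
  sorted[7] = 674754877948$45  (last char: '5')
  sorted[8] = 74754877948$456  (last char: '6')
  sorted[9] = 754877948$45674  (last char: '4')
  sorted[10] = 77948$456747548  (last char: '8')
  sorted[11] = 7948$4567475487  (last char: '7')
  sorted[12] = 8$4567475487794  (last char: '4')
  sorted[13] = 877948$45674754  (last char: '4')
  sorted[14] = 948$45674754877  (last char: '7')
Last column: 8$7957456487447
Original string S is at sorted index 1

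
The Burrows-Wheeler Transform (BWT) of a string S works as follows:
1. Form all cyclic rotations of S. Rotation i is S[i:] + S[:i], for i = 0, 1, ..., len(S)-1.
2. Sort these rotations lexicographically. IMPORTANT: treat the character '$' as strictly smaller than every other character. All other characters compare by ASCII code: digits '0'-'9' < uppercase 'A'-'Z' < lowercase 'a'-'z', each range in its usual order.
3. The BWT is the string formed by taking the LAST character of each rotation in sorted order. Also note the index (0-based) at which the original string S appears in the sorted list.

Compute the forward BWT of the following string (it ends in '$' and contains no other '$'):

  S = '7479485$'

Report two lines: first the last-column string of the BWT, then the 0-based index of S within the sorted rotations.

Answer: 5798$447
4

Derivation:
All 8 rotations (rotation i = S[i:]+S[:i]):
  rot[0] = 7479485$
  rot[1] = 479485$7
  rot[2] = 79485$74
  rot[3] = 9485$747
  rot[4] = 485$7479
  rot[5] = 85$74794
  rot[6] = 5$747948
  rot[7] = $7479485
Sorted (with $ < everything):
  sorted[0] = $7479485  (last char: '5')
  sorted[1] = 479485$7  (last char: '7')
  sorted[2] = 485$7479  (last char: '9')
  sorted[3] = 5$747948  (last char: '8')
  sorted[4] = 7479485$  (last char: '$')
  sorted[5] = 79485$74  (last char: '4')
  sorted[6] = 85$74794  (last char: '4')
  sorted[7] = 9485$747  (last char: '7')
Last column: 5798$447
Original string S is at sorted index 4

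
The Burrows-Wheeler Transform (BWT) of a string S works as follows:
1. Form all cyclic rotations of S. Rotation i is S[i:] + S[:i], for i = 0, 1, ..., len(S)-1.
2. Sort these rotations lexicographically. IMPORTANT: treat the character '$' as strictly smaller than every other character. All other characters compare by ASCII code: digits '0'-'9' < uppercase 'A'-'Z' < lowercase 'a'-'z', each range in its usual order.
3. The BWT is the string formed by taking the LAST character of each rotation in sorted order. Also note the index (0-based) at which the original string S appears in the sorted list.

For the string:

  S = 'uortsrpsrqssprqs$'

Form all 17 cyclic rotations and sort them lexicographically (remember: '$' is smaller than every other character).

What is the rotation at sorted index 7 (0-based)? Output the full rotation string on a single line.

All 17 rotations (rotation i = S[i:]+S[:i]):
  rot[0] = uortsrpsrqssprqs$
  rot[1] = ortsrpsrqssprqs$u
  rot[2] = rtsrpsrqssprqs$uo
  rot[3] = tsrpsrqssprqs$uor
  rot[4] = srpsrqssprqs$uort
  rot[5] = rpsrqssprqs$uorts
  rot[6] = psrqssprqs$uortsr
  rot[7] = srqssprqs$uortsrp
  rot[8] = rqssprqs$uortsrps
  rot[9] = qssprqs$uortsrpsr
  rot[10] = ssprqs$uortsrpsrq
  rot[11] = sprqs$uortsrpsrqs
  rot[12] = prqs$uortsrpsrqss
  rot[13] = rqs$uortsrpsrqssp
  rot[14] = qs$uortsrpsrqsspr
  rot[15] = s$uortsrpsrqssprq
  rot[16] = $uortsrpsrqssprqs
Sorted (with $ < everything):
  sorted[0] = $uortsrpsrqssprqs
  sorted[1] = ortsrpsrqssprqs$u
  sorted[2] = prqs$uortsrpsrqss
  sorted[3] = psrqssprqs$uortsr
  sorted[4] = qs$uortsrpsrqsspr
  sorted[5] = qssprqs$uortsrpsr
  sorted[6] = rpsrqssprqs$uorts
  sorted[7] = rqs$uortsrpsrqssp
  sorted[8] = rqssprqs$uortsrps
  sorted[9] = rtsrpsrqssprqs$uo
  sorted[10] = s$uortsrpsrqssprq
  sorted[11] = sprqs$uortsrpsrqs
  sorted[12] = srpsrqssprqs$uort
  sorted[13] = srqssprqs$uortsrp
  sorted[14] = ssprqs$uortsrpsrq
  sorted[15] = tsrpsrqssprqs$uor
  sorted[16] = uortsrpsrqssprqs$
sorted[7] = rqs$uortsrpsrqssp

Answer: rqs$uortsrpsrqssp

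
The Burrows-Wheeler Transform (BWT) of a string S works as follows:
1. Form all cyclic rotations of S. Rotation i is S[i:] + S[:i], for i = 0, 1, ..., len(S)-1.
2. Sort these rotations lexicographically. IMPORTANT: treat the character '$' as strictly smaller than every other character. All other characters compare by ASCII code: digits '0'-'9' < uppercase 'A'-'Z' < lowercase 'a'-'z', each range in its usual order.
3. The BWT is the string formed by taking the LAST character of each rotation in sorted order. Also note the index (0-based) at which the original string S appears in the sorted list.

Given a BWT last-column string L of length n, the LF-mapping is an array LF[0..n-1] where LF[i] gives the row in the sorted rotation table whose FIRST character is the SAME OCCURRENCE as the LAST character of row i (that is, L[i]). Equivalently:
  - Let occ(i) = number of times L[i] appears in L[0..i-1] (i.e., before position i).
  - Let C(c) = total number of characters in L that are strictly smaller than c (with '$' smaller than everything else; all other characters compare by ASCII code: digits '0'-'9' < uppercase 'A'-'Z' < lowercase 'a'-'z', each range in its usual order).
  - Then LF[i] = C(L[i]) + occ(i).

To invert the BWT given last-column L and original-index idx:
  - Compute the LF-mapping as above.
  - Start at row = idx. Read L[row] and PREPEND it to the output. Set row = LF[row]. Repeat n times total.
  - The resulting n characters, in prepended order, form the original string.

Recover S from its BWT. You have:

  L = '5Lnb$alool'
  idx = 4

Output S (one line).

LF mapping: 1 2 7 4 0 3 5 8 9 6
Walk LF starting at row 4, prepending L[row]:
  step 1: row=4, L[4]='$', prepend. Next row=LF[4]=0
  step 2: row=0, L[0]='5', prepend. Next row=LF[0]=1
  step 3: row=1, L[1]='L', prepend. Next row=LF[1]=2
  step 4: row=2, L[2]='n', prepend. Next row=LF[2]=7
  step 5: row=7, L[7]='o', prepend. Next row=LF[7]=8
  step 6: row=8, L[8]='o', prepend. Next row=LF[8]=9
  step 7: row=9, L[9]='l', prepend. Next row=LF[9]=6
  step 8: row=6, L[6]='l', prepend. Next row=LF[6]=5
  step 9: row=5, L[5]='a', prepend. Next row=LF[5]=3
  step 10: row=3, L[3]='b', prepend. Next row=LF[3]=4
Reversed output: balloonL5$

Answer: balloonL5$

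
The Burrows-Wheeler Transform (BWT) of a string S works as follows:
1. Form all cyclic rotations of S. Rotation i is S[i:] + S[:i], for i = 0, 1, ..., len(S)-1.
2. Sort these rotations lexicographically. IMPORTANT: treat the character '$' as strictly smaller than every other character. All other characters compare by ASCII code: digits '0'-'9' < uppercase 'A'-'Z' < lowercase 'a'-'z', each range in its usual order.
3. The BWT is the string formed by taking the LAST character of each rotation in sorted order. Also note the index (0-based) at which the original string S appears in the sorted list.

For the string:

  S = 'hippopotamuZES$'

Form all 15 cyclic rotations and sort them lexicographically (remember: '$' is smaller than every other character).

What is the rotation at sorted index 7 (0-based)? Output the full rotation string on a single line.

Answer: muZES$hippopota

Derivation:
All 15 rotations (rotation i = S[i:]+S[:i]):
  rot[0] = hippopotamuZES$
  rot[1] = ippopotamuZES$h
  rot[2] = ppopotamuZES$hi
  rot[3] = popotamuZES$hip
  rot[4] = opotamuZES$hipp
  rot[5] = potamuZES$hippo
  rot[6] = otamuZES$hippop
  rot[7] = tamuZES$hippopo
  rot[8] = amuZES$hippopot
  rot[9] = muZES$hippopota
  rot[10] = uZES$hippopotam
  rot[11] = ZES$hippopotamu
  rot[12] = ES$hippopotamuZ
  rot[13] = S$hippopotamuZE
  rot[14] = $hippopotamuZES
Sorted (with $ < everything):
  sorted[0] = $hippopotamuZES
  sorted[1] = ES$hippopotamuZ
  sorted[2] = S$hippopotamuZE
  sorted[3] = ZES$hippopotamu
  sorted[4] = amuZES$hippopot
  sorted[5] = hippopotamuZES$
  sorted[6] = ippopotamuZES$h
  sorted[7] = muZES$hippopota
  sorted[8] = opotamuZES$hipp
  sorted[9] = otamuZES$hippop
  sorted[10] = popotamuZES$hip
  sorted[11] = potamuZES$hippo
  sorted[12] = ppopotamuZES$hi
  sorted[13] = tamuZES$hippopo
  sorted[14] = uZES$hippopotam
sorted[7] = muZES$hippopota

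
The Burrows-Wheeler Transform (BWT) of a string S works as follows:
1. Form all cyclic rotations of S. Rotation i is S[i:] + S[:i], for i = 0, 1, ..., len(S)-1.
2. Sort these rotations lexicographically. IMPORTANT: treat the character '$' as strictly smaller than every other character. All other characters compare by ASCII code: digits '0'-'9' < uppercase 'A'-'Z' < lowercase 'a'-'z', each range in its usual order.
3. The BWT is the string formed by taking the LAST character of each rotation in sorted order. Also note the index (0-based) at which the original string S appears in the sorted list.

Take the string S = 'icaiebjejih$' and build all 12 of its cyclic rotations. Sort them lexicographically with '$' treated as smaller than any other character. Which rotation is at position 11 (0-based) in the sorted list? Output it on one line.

Answer: jih$icaiebje

Derivation:
All 12 rotations (rotation i = S[i:]+S[:i]):
  rot[0] = icaiebjejih$
  rot[1] = caiebjejih$i
  rot[2] = aiebjejih$ic
  rot[3] = iebjejih$ica
  rot[4] = ebjejih$icai
  rot[5] = bjejih$icaie
  rot[6] = jejih$icaieb
  rot[7] = ejih$icaiebj
  rot[8] = jih$icaiebje
  rot[9] = ih$icaiebjej
  rot[10] = h$icaiebjeji
  rot[11] = $icaiebjejih
Sorted (with $ < everything):
  sorted[0] = $icaiebjejih
  sorted[1] = aiebjejih$ic
  sorted[2] = bjejih$icaie
  sorted[3] = caiebjejih$i
  sorted[4] = ebjejih$icai
  sorted[5] = ejih$icaiebj
  sorted[6] = h$icaiebjeji
  sorted[7] = icaiebjejih$
  sorted[8] = iebjejih$ica
  sorted[9] = ih$icaiebjej
  sorted[10] = jejih$icaieb
  sorted[11] = jih$icaiebje
sorted[11] = jih$icaiebje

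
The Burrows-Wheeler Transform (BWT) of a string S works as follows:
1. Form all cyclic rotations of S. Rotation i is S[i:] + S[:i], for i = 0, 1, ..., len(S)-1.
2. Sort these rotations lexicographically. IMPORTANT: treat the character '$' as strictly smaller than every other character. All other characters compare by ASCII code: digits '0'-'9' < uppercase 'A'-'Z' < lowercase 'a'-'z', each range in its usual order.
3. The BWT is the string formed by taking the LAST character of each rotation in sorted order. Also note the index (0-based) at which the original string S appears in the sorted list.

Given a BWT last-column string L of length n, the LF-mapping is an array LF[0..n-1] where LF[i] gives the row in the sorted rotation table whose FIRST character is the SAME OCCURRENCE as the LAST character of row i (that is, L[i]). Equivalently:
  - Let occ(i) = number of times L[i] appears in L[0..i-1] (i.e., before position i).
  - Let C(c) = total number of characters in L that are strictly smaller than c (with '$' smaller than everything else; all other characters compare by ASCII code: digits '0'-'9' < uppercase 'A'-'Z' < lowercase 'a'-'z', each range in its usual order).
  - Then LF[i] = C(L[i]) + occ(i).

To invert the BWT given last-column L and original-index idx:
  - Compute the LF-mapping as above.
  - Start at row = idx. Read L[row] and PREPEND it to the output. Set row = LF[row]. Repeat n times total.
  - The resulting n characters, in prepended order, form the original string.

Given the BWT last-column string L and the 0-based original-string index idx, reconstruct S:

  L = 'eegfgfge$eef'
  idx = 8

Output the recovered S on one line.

Answer: fgfefegegee$

Derivation:
LF mapping: 1 2 9 6 10 7 11 3 0 4 5 8
Walk LF starting at row 8, prepending L[row]:
  step 1: row=8, L[8]='$', prepend. Next row=LF[8]=0
  step 2: row=0, L[0]='e', prepend. Next row=LF[0]=1
  step 3: row=1, L[1]='e', prepend. Next row=LF[1]=2
  step 4: row=2, L[2]='g', prepend. Next row=LF[2]=9
  step 5: row=9, L[9]='e', prepend. Next row=LF[9]=4
  step 6: row=4, L[4]='g', prepend. Next row=LF[4]=10
  step 7: row=10, L[10]='e', prepend. Next row=LF[10]=5
  step 8: row=5, L[5]='f', prepend. Next row=LF[5]=7
  step 9: row=7, L[7]='e', prepend. Next row=LF[7]=3
  step 10: row=3, L[3]='f', prepend. Next row=LF[3]=6
  step 11: row=6, L[6]='g', prepend. Next row=LF[6]=11
  step 12: row=11, L[11]='f', prepend. Next row=LF[11]=8
Reversed output: fgfefegegee$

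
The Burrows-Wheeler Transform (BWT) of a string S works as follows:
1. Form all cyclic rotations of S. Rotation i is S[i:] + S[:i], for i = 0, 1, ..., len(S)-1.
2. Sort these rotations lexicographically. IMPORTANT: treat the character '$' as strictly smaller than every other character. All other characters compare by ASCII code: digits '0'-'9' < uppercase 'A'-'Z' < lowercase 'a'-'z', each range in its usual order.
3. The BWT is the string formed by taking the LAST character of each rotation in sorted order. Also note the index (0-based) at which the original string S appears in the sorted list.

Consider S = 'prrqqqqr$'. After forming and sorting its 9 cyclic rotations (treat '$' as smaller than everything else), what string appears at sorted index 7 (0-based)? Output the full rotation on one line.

All 9 rotations (rotation i = S[i:]+S[:i]):
  rot[0] = prrqqqqr$
  rot[1] = rrqqqqr$p
  rot[2] = rqqqqr$pr
  rot[3] = qqqqr$prr
  rot[4] = qqqr$prrq
  rot[5] = qqr$prrqq
  rot[6] = qr$prrqqq
  rot[7] = r$prrqqqq
  rot[8] = $prrqqqqr
Sorted (with $ < everything):
  sorted[0] = $prrqqqqr
  sorted[1] = prrqqqqr$
  sorted[2] = qqqqr$prr
  sorted[3] = qqqr$prrq
  sorted[4] = qqr$prrqq
  sorted[5] = qr$prrqqq
  sorted[6] = r$prrqqqq
  sorted[7] = rqqqqr$pr
  sorted[8] = rrqqqqr$p
sorted[7] = rqqqqr$pr

Answer: rqqqqr$pr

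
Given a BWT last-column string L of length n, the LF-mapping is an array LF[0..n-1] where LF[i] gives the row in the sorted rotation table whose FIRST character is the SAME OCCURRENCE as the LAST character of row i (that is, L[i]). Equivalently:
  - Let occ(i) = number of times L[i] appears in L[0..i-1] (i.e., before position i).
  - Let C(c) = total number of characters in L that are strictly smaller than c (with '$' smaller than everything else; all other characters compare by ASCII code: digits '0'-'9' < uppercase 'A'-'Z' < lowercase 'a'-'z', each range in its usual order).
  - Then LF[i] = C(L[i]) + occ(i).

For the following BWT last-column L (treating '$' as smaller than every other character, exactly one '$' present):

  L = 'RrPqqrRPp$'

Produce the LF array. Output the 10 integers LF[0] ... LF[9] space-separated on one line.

Char counts: '$':1, 'P':2, 'R':2, 'p':1, 'q':2, 'r':2
C (first-col start): C('$')=0, C('P')=1, C('R')=3, C('p')=5, C('q')=6, C('r')=8
L[0]='R': occ=0, LF[0]=C('R')+0=3+0=3
L[1]='r': occ=0, LF[1]=C('r')+0=8+0=8
L[2]='P': occ=0, LF[2]=C('P')+0=1+0=1
L[3]='q': occ=0, LF[3]=C('q')+0=6+0=6
L[4]='q': occ=1, LF[4]=C('q')+1=6+1=7
L[5]='r': occ=1, LF[5]=C('r')+1=8+1=9
L[6]='R': occ=1, LF[6]=C('R')+1=3+1=4
L[7]='P': occ=1, LF[7]=C('P')+1=1+1=2
L[8]='p': occ=0, LF[8]=C('p')+0=5+0=5
L[9]='$': occ=0, LF[9]=C('$')+0=0+0=0

Answer: 3 8 1 6 7 9 4 2 5 0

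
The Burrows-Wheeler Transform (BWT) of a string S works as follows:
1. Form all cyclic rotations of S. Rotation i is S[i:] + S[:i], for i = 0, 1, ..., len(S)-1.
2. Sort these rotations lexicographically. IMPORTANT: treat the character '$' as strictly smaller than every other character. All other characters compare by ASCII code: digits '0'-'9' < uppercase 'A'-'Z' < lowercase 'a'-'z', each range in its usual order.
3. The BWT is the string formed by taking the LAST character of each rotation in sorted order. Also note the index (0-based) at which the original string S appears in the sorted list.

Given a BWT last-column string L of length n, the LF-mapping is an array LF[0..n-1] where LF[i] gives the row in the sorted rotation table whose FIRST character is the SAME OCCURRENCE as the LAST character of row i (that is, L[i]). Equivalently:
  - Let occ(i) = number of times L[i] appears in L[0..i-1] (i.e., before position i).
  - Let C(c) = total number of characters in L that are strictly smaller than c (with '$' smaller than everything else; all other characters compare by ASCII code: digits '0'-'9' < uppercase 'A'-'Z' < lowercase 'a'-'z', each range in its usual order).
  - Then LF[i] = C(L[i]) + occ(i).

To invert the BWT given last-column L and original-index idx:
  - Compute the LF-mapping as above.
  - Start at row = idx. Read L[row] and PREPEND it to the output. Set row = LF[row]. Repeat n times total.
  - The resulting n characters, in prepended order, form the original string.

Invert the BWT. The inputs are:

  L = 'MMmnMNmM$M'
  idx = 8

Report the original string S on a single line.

LF mapping: 1 2 7 9 3 6 8 4 0 5
Walk LF starting at row 8, prepending L[row]:
  step 1: row=8, L[8]='$', prepend. Next row=LF[8]=0
  step 2: row=0, L[0]='M', prepend. Next row=LF[0]=1
  step 3: row=1, L[1]='M', prepend. Next row=LF[1]=2
  step 4: row=2, L[2]='m', prepend. Next row=LF[2]=7
  step 5: row=7, L[7]='M', prepend. Next row=LF[7]=4
  step 6: row=4, L[4]='M', prepend. Next row=LF[4]=3
  step 7: row=3, L[3]='n', prepend. Next row=LF[3]=9
  step 8: row=9, L[9]='M', prepend. Next row=LF[9]=5
  step 9: row=5, L[5]='N', prepend. Next row=LF[5]=6
  step 10: row=6, L[6]='m', prepend. Next row=LF[6]=8
Reversed output: mNMnMMmMM$

Answer: mNMnMMmMM$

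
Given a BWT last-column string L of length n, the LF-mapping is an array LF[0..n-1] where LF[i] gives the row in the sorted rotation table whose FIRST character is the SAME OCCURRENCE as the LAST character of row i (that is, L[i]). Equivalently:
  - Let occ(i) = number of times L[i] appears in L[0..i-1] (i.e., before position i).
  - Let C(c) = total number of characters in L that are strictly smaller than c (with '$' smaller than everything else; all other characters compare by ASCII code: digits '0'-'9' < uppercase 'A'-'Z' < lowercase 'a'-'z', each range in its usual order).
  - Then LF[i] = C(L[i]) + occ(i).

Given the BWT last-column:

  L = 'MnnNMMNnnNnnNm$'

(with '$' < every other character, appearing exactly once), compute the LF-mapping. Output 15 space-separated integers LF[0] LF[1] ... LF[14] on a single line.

Answer: 1 9 10 4 2 3 5 11 12 6 13 14 7 8 0

Derivation:
Char counts: '$':1, 'M':3, 'N':4, 'm':1, 'n':6
C (first-col start): C('$')=0, C('M')=1, C('N')=4, C('m')=8, C('n')=9
L[0]='M': occ=0, LF[0]=C('M')+0=1+0=1
L[1]='n': occ=0, LF[1]=C('n')+0=9+0=9
L[2]='n': occ=1, LF[2]=C('n')+1=9+1=10
L[3]='N': occ=0, LF[3]=C('N')+0=4+0=4
L[4]='M': occ=1, LF[4]=C('M')+1=1+1=2
L[5]='M': occ=2, LF[5]=C('M')+2=1+2=3
L[6]='N': occ=1, LF[6]=C('N')+1=4+1=5
L[7]='n': occ=2, LF[7]=C('n')+2=9+2=11
L[8]='n': occ=3, LF[8]=C('n')+3=9+3=12
L[9]='N': occ=2, LF[9]=C('N')+2=4+2=6
L[10]='n': occ=4, LF[10]=C('n')+4=9+4=13
L[11]='n': occ=5, LF[11]=C('n')+5=9+5=14
L[12]='N': occ=3, LF[12]=C('N')+3=4+3=7
L[13]='m': occ=0, LF[13]=C('m')+0=8+0=8
L[14]='$': occ=0, LF[14]=C('$')+0=0+0=0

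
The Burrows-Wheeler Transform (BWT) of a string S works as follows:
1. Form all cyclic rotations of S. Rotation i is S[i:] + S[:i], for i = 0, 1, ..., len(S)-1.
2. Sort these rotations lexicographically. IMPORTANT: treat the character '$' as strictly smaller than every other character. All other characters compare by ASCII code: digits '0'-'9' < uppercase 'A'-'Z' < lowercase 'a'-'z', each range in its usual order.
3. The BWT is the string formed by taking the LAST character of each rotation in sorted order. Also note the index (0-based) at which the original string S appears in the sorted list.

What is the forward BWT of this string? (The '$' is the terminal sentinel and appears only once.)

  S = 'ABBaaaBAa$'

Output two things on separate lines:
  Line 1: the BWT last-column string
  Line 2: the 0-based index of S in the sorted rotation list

Answer: a$BaABAaaB
1

Derivation:
All 10 rotations (rotation i = S[i:]+S[:i]):
  rot[0] = ABBaaaBAa$
  rot[1] = BBaaaBAa$A
  rot[2] = BaaaBAa$AB
  rot[3] = aaaBAa$ABB
  rot[4] = aaBAa$ABBa
  rot[5] = aBAa$ABBaa
  rot[6] = BAa$ABBaaa
  rot[7] = Aa$ABBaaaB
  rot[8] = a$ABBaaaBA
  rot[9] = $ABBaaaBAa
Sorted (with $ < everything):
  sorted[0] = $ABBaaaBAa  (last char: 'a')
  sorted[1] = ABBaaaBAa$  (last char: '$')
  sorted[2] = Aa$ABBaaaB  (last char: 'B')
  sorted[3] = BAa$ABBaaa  (last char: 'a')
  sorted[4] = BBaaaBAa$A  (last char: 'A')
  sorted[5] = BaaaBAa$AB  (last char: 'B')
  sorted[6] = a$ABBaaaBA  (last char: 'A')
  sorted[7] = aBAa$ABBaa  (last char: 'a')
  sorted[8] = aaBAa$ABBa  (last char: 'a')
  sorted[9] = aaaBAa$ABB  (last char: 'B')
Last column: a$BaABAaaB
Original string S is at sorted index 1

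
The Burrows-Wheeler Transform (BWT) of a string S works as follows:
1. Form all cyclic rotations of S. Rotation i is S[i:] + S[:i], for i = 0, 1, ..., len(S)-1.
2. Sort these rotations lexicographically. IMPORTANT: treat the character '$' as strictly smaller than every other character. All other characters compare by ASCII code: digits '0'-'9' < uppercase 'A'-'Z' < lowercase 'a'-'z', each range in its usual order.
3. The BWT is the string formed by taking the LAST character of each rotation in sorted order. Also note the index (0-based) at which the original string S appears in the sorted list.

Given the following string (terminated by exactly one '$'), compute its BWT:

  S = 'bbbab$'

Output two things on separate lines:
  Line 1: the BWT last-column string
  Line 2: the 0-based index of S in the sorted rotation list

Answer: bbabb$
5

Derivation:
All 6 rotations (rotation i = S[i:]+S[:i]):
  rot[0] = bbbab$
  rot[1] = bbab$b
  rot[2] = bab$bb
  rot[3] = ab$bbb
  rot[4] = b$bbba
  rot[5] = $bbbab
Sorted (with $ < everything):
  sorted[0] = $bbbab  (last char: 'b')
  sorted[1] = ab$bbb  (last char: 'b')
  sorted[2] = b$bbba  (last char: 'a')
  sorted[3] = bab$bb  (last char: 'b')
  sorted[4] = bbab$b  (last char: 'b')
  sorted[5] = bbbab$  (last char: '$')
Last column: bbabb$
Original string S is at sorted index 5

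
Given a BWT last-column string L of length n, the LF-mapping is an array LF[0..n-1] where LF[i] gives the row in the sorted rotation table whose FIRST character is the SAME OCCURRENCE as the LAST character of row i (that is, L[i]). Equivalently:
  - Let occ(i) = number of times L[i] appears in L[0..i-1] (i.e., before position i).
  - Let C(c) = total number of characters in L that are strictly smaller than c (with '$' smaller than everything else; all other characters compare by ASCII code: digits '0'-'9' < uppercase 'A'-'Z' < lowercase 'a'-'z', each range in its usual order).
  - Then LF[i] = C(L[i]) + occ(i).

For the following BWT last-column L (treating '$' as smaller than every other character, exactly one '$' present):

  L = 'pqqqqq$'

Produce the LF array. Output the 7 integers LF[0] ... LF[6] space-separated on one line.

Answer: 1 2 3 4 5 6 0

Derivation:
Char counts: '$':1, 'p':1, 'q':5
C (first-col start): C('$')=0, C('p')=1, C('q')=2
L[0]='p': occ=0, LF[0]=C('p')+0=1+0=1
L[1]='q': occ=0, LF[1]=C('q')+0=2+0=2
L[2]='q': occ=1, LF[2]=C('q')+1=2+1=3
L[3]='q': occ=2, LF[3]=C('q')+2=2+2=4
L[4]='q': occ=3, LF[4]=C('q')+3=2+3=5
L[5]='q': occ=4, LF[5]=C('q')+4=2+4=6
L[6]='$': occ=0, LF[6]=C('$')+0=0+0=0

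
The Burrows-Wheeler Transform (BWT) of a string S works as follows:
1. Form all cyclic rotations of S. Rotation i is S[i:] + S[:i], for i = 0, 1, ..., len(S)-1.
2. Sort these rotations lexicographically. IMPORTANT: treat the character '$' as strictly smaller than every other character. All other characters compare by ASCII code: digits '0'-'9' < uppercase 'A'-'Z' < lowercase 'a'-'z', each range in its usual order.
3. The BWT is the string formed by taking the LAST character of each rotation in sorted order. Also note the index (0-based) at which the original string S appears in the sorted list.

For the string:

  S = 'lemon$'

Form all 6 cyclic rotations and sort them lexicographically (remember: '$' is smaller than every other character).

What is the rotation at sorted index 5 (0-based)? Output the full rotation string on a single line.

All 6 rotations (rotation i = S[i:]+S[:i]):
  rot[0] = lemon$
  rot[1] = emon$l
  rot[2] = mon$le
  rot[3] = on$lem
  rot[4] = n$lemo
  rot[5] = $lemon
Sorted (with $ < everything):
  sorted[0] = $lemon
  sorted[1] = emon$l
  sorted[2] = lemon$
  sorted[3] = mon$le
  sorted[4] = n$lemo
  sorted[5] = on$lem
sorted[5] = on$lem

Answer: on$lem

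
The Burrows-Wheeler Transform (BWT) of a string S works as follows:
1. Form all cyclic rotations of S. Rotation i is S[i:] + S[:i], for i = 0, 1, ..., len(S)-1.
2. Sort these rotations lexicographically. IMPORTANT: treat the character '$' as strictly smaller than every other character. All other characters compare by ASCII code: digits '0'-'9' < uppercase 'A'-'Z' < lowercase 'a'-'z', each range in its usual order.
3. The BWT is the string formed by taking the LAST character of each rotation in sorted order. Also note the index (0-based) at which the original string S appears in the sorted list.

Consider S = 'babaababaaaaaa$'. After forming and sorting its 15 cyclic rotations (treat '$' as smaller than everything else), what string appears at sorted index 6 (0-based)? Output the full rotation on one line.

All 15 rotations (rotation i = S[i:]+S[:i]):
  rot[0] = babaababaaaaaa$
  rot[1] = abaababaaaaaa$b
  rot[2] = baababaaaaaa$ba
  rot[3] = aababaaaaaa$bab
  rot[4] = ababaaaaaa$baba
  rot[5] = babaaaaaa$babaa
  rot[6] = abaaaaaa$babaab
  rot[7] = baaaaaa$babaaba
  rot[8] = aaaaaa$babaabab
  rot[9] = aaaaa$babaababa
  rot[10] = aaaa$babaababaa
  rot[11] = aaa$babaababaaa
  rot[12] = aa$babaababaaaa
  rot[13] = a$babaababaaaaa
  rot[14] = $babaababaaaaaa
Sorted (with $ < everything):
  sorted[0] = $babaababaaaaaa
  sorted[1] = a$babaababaaaaa
  sorted[2] = aa$babaababaaaa
  sorted[3] = aaa$babaababaaa
  sorted[4] = aaaa$babaababaa
  sorted[5] = aaaaa$babaababa
  sorted[6] = aaaaaa$babaabab
  sorted[7] = aababaaaaaa$bab
  sorted[8] = abaaaaaa$babaab
  sorted[9] = abaababaaaaaa$b
  sorted[10] = ababaaaaaa$baba
  sorted[11] = baaaaaa$babaaba
  sorted[12] = baababaaaaaa$ba
  sorted[13] = babaaaaaa$babaa
  sorted[14] = babaababaaaaaa$
sorted[6] = aaaaaa$babaabab

Answer: aaaaaa$babaabab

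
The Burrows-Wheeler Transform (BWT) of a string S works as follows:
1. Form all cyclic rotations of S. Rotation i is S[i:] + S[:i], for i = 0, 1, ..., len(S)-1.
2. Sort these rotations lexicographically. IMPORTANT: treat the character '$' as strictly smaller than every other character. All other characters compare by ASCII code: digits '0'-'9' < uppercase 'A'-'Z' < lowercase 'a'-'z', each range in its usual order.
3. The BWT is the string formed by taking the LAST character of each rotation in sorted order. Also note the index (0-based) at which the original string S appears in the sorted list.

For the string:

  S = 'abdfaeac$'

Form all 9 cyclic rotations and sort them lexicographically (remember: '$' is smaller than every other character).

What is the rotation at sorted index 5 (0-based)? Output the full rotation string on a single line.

Answer: c$abdfaea

Derivation:
All 9 rotations (rotation i = S[i:]+S[:i]):
  rot[0] = abdfaeac$
  rot[1] = bdfaeac$a
  rot[2] = dfaeac$ab
  rot[3] = faeac$abd
  rot[4] = aeac$abdf
  rot[5] = eac$abdfa
  rot[6] = ac$abdfae
  rot[7] = c$abdfaea
  rot[8] = $abdfaeac
Sorted (with $ < everything):
  sorted[0] = $abdfaeac
  sorted[1] = abdfaeac$
  sorted[2] = ac$abdfae
  sorted[3] = aeac$abdf
  sorted[4] = bdfaeac$a
  sorted[5] = c$abdfaea
  sorted[6] = dfaeac$ab
  sorted[7] = eac$abdfa
  sorted[8] = faeac$abd
sorted[5] = c$abdfaea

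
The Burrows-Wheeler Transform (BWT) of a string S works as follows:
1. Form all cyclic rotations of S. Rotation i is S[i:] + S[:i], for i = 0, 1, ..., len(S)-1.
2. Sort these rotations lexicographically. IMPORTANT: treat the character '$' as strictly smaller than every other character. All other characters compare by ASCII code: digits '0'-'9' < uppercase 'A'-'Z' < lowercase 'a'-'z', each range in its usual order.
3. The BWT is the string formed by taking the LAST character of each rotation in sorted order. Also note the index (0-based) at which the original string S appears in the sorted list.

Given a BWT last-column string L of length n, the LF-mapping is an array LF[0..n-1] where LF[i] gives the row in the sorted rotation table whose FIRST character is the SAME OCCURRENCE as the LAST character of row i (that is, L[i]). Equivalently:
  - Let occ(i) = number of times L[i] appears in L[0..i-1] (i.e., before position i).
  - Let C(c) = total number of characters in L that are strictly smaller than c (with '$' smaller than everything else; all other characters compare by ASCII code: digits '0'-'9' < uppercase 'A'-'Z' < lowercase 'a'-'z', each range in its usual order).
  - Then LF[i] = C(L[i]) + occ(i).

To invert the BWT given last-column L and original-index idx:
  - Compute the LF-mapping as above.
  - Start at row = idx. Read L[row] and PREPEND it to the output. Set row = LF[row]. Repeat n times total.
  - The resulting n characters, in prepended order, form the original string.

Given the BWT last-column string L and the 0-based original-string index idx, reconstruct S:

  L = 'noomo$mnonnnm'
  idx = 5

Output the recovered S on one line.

LF mapping: 4 9 10 1 11 0 2 5 12 6 7 8 3
Walk LF starting at row 5, prepending L[row]:
  step 1: row=5, L[5]='$', prepend. Next row=LF[5]=0
  step 2: row=0, L[0]='n', prepend. Next row=LF[0]=4
  step 3: row=4, L[4]='o', prepend. Next row=LF[4]=11
  step 4: row=11, L[11]='n', prepend. Next row=LF[11]=8
  step 5: row=8, L[8]='o', prepend. Next row=LF[8]=12
  step 6: row=12, L[12]='m', prepend. Next row=LF[12]=3
  step 7: row=3, L[3]='m', prepend. Next row=LF[3]=1
  step 8: row=1, L[1]='o', prepend. Next row=LF[1]=9
  step 9: row=9, L[9]='n', prepend. Next row=LF[9]=6
  step 10: row=6, L[6]='m', prepend. Next row=LF[6]=2
  step 11: row=2, L[2]='o', prepend. Next row=LF[2]=10
  step 12: row=10, L[10]='n', prepend. Next row=LF[10]=7
  step 13: row=7, L[7]='n', prepend. Next row=LF[7]=5
Reversed output: nnomnommonon$

Answer: nnomnommonon$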